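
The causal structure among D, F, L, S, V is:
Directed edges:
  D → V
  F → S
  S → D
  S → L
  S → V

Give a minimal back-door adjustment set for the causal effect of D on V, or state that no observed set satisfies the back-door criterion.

desc(D)\{D}={V}; candidates ⊆ {F,L,S}.
size 0: {}; under {} D still reaches {F,L,S,V} ∋ V.
{S}: D⊥V given {S} in G with D→· removed — back-door holds.

D→V: minimal back-door set {S}.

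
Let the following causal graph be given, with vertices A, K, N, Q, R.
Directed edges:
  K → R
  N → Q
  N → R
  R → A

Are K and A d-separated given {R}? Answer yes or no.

Yes — K ⊥ A | {R}.

Bayes-Ball from K | {R} reaches {N,Q}.
A ∉ reach(K|{R}) ⇒ K ⊥ A | {R}.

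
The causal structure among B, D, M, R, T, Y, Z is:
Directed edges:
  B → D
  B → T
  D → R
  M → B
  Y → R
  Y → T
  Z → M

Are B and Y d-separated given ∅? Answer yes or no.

Bayes-Ball from B | ∅ reaches {D,M,R,T,Z}.
Y ∉ reach(B|∅) ⇒ B ⊥ Y | ∅.

Yes — B ⊥ Y | ∅.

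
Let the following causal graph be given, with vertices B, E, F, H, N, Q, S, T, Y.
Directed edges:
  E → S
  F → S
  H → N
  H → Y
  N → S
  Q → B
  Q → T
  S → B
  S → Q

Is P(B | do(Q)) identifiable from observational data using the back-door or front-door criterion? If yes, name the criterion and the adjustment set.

P(B|do(Q)): backdoor, adjust for {S}.

desc(Q)\{Q}={B,T}; candidates ⊆ {E,F,H,N,S,Y}.
size 0: {}; under {} Q still reaches {B,E,F,H,N,S,Y} ∋ B.
{S}: Q⊥B given {S} in G with Q→· removed — back-door holds.
P(B|do(Q)) = Σ_{S} P(B|Q,S)·P(S).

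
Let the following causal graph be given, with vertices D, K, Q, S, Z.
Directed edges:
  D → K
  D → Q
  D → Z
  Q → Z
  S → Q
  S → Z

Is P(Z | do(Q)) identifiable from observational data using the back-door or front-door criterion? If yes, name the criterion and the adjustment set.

desc(Q)\{Q}={Z}; candidates ⊆ {D,K,S}.
size 0: {}; under {} Q still reaches {D,K,S,Z} ∋ Z.
size 1: {D}, {K}, {S}; under {D} Q still reaches {S,Z} ∋ Z.
{D,S}: Q⊥Z given {D,S} in G with Q→· removed — back-door holds.
P(Z|do(Q)) = Σ_{D,S} P(Z|Q,D,S)·P(D,S).

P(Z|do(Q)): backdoor, adjust for {D, S}.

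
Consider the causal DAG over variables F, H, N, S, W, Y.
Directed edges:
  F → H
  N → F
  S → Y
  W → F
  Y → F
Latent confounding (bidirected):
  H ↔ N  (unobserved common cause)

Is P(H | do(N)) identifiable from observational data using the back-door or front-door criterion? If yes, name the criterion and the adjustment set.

desc(N)\{N}={F,H}; candidates ⊆ {S,W,Y}.
N↔H: latent back-door arc(s) into N.
size 0: {}; under {} N still reaches {H} ∋ H.
size 1: {S}, {W}, {Y}; under {S} N still reaches {H} ∋ H.
size 2: {S,W}, {S,Y}, {W,Y}; under {S,W} N still reaches {H} ∋ H.
N↔H cannot be blocked by any observed set — no back-door set.
{F}: (i) intercepts every directed N→H path; (ii) no back-door N→{F}; (iii) {N} blocks every back-door {F}→H. Front-door holds.
P(H|do(N)) = Σ_{F} P(F|N) Σ_{N'} P(H|F,N')P(N').

P(H|do(N)): frontdoor, adjust for {F}.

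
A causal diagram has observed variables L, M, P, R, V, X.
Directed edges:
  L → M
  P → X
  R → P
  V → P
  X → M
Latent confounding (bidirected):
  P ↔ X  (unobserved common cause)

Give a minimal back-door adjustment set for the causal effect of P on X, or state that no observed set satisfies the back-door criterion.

P→X: no observed back-door set.

desc(P)\{P}={M,X}; candidates ⊆ {L,R,V}.
P↔X: latent back-door arc(s) into P.
size 0: {}; under {} P still reaches {M,R,V,X} ∋ X.
size 1: {L}, {R}, {V}; under {L} P still reaches {M,R,V,X} ∋ X.
size 2: {L,R}, {L,V}, {R,V}; under {L,R} P still reaches {M,V,X} ∋ X.
P↔X cannot be blocked by any observed set — no back-door set.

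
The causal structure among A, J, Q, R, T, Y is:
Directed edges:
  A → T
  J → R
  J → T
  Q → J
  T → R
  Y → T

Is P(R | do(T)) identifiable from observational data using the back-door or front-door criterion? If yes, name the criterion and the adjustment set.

P(R|do(T)): backdoor, adjust for {J}.

desc(T)\{T}={R}; candidates ⊆ {A,J,Q,Y}.
size 0: {}; under {} T still reaches {A,J,Q,R,Y} ∋ R.
{J}: T⊥R given {J} in G with T→· removed — back-door holds.
P(R|do(T)) = Σ_{J} P(R|T,J)·P(J).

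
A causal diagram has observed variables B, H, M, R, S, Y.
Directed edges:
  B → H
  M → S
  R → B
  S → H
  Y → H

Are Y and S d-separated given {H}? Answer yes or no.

No — Y and S are d-connected given {H}.

Bayes-Ball from Y | {H} reaches {B,M,R,S}.
S ∈ reach(Y|{H}) ⇒ Y ⊥̸ S | {H}.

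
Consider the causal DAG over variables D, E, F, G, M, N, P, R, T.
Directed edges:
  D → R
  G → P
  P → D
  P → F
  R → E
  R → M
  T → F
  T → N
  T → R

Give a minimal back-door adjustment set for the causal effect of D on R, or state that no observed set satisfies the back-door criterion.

desc(D)\{D}={E,M,R}; candidates ⊆ {F,G,N,P,T}.
∅: D⊥R given ∅ in G with D→· removed — back-door holds.

D→R: minimal back-door set ∅.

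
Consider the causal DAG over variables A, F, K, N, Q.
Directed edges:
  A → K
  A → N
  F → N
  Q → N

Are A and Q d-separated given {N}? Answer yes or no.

No — A and Q are d-connected given {N}.

Bayes-Ball from A | {N} reaches {F,K,Q}.
Q ∈ reach(A|{N}) ⇒ A ⊥̸ Q | {N}.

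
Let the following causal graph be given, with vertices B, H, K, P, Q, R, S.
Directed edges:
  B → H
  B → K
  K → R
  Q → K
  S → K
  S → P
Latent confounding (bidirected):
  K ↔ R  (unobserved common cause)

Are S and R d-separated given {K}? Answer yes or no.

Bayes-Ball from S | {K} reaches {B,H,P,Q,R}.
R ∈ reach(S|{K}) ⇒ S ⊥̸ R | {K}.

No — S and R are d-connected given {K}.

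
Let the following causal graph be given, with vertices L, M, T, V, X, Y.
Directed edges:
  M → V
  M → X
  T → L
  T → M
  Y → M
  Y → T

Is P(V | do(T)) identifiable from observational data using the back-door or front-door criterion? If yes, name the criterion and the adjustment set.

desc(T)\{T}={L,M,V,X}; candidates ⊆ {Y}.
size 0: {}; under {} T still reaches {M,V,X,Y} ∋ V.
{Y}: T⊥V given {Y} in G with T→· removed — back-door holds.
P(V|do(T)) = Σ_{Y} P(V|T,Y)·P(Y).

P(V|do(T)): backdoor, adjust for {Y}.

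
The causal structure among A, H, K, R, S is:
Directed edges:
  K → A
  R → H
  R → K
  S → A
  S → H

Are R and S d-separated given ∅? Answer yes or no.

Bayes-Ball from R | ∅ reaches {A,H,K}.
S ∉ reach(R|∅) ⇒ R ⊥ S | ∅.

Yes — R ⊥ S | ∅.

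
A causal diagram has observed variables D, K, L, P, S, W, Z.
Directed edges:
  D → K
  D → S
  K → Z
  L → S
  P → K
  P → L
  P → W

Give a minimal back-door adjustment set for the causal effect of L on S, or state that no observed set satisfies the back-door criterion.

desc(L)\{L}={S}; candidates ⊆ {D,K,P,W,Z}.
∅: L⊥S given ∅ in G with L→· removed — back-door holds.

L→S: minimal back-door set ∅.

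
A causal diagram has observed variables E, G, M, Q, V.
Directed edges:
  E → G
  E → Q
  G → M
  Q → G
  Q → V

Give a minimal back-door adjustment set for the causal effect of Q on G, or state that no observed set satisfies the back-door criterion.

desc(Q)\{Q}={G,M,V}; candidates ⊆ {E}.
size 0: {}; under {} Q still reaches {E,G,M} ∋ G.
{E}: Q⊥G given {E} in G with Q→· removed — back-door holds.

Q→G: minimal back-door set {E}.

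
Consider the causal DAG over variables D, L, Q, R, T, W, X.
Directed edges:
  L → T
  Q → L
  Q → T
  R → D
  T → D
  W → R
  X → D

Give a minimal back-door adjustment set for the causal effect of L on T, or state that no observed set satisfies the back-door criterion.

L→T: minimal back-door set {Q}.

desc(L)\{L}={D,T}; candidates ⊆ {Q,R,W,X}.
size 0: {}; under {} L still reaches {D,Q,T} ∋ T.
{Q}: L⊥T given {Q} in G with L→· removed — back-door holds.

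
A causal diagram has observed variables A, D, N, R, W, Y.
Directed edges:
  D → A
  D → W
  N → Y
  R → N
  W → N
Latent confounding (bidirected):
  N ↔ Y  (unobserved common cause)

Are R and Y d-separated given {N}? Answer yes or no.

Bayes-Ball from R | {N} reaches {A,D,W,Y}.
Y ∈ reach(R|{N}) ⇒ R ⊥̸ Y | {N}.

No — R and Y are d-connected given {N}.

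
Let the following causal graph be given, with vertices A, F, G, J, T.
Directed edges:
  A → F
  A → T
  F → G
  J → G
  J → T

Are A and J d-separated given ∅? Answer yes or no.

Bayes-Ball from A | ∅ reaches {F,G,T}.
J ∉ reach(A|∅) ⇒ A ⊥ J | ∅.

Yes — A ⊥ J | ∅.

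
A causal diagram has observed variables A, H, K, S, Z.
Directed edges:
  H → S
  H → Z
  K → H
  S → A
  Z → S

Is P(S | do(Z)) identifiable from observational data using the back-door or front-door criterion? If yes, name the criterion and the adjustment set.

desc(Z)\{Z}={A,S}; candidates ⊆ {H,K}.
size 0: {}; under {} Z still reaches {A,H,K,S} ∋ S.
{H}: Z⊥S given {H} in G with Z→· removed — back-door holds.
P(S|do(Z)) = Σ_{H} P(S|Z,H)·P(H).

P(S|do(Z)): backdoor, adjust for {H}.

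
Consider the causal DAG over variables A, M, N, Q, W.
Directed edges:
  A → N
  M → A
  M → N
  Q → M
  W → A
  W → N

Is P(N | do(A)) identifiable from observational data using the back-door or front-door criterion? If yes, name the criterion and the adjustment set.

desc(A)\{A}={N}; candidates ⊆ {M,Q,W}.
size 0: {}; under {} A still reaches {M,N,Q,W} ∋ N.
size 1: {M}, {Q}, {W}; under {M} A still reaches {N,W} ∋ N.
{M,W}: A⊥N given {M,W} in G with A→· removed — back-door holds.
P(N|do(A)) = Σ_{M,W} P(N|A,M,W)·P(M,W).

P(N|do(A)): backdoor, adjust for {M, W}.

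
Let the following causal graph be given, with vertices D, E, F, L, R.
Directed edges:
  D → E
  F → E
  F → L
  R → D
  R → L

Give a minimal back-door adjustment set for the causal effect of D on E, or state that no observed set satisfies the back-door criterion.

D→E: minimal back-door set ∅.

desc(D)\{D}={E}; candidates ⊆ {F,L,R}.
∅: D⊥E given ∅ in G with D→· removed — back-door holds.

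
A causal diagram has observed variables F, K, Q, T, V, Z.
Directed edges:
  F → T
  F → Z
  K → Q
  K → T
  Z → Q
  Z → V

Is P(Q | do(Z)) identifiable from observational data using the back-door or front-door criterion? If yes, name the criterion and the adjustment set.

desc(Z)\{Z}={Q,V}; candidates ⊆ {F,K,T}.
∅: Z⊥Q given ∅ in G with Z→· removed — back-door holds.
P(Q|do(Z)) = P(Q|Z) — no adjustment needed.

P(Q|do(Z)): backdoor, adjust for ∅.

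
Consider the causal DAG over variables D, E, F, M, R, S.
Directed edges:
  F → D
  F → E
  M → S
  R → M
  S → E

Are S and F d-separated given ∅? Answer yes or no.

Yes — S ⊥ F | ∅.

Bayes-Ball from S | ∅ reaches {E,M,R}.
F ∉ reach(S|∅) ⇒ S ⊥ F | ∅.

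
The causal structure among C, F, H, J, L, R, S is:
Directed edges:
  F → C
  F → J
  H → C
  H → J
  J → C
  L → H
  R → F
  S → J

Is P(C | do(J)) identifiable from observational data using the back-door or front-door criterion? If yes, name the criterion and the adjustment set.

P(C|do(J)): backdoor, adjust for {F, H}.

desc(J)\{J}={C}; candidates ⊆ {F,H,L,R,S}.
size 0: {}; under {} J still reaches {C,F,H,L,R,S} ∋ C.
size 1: {F}, {H}, {L} …(+2); under {F} J still reaches {C,H,L,S} ∋ C.
{F,H}: J⊥C given {F,H} in G with J→· removed — back-door holds.
P(C|do(J)) = Σ_{F,H} P(C|J,F,H)·P(F,H).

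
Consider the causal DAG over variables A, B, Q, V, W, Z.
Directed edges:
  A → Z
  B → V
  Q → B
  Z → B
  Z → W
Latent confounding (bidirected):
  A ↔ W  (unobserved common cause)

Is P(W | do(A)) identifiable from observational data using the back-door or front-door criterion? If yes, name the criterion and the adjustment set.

P(W|do(A)): frontdoor, adjust for {Z}.

desc(A)\{A}={B,V,W,Z}; candidates ⊆ {Q}.
A↔W: latent back-door arc(s) into A.
size 0: {}; under {} A still reaches {W} ∋ W.
size 1: {Q}; under {Q} A still reaches {W} ∋ W.
A↔W cannot be blocked by any observed set — no back-door set.
{Z}: (i) intercepts every directed A→W path; (ii) no back-door A→{Z}; (iii) {A} blocks every back-door {Z}→W. Front-door holds.
P(W|do(A)) = Σ_{Z} P(Z|A) Σ_{A'} P(W|Z,A')P(A').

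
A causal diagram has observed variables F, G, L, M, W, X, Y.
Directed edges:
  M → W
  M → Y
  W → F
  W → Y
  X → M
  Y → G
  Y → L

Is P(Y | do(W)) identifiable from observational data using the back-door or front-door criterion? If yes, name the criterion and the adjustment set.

desc(W)\{W}={F,G,L,Y}; candidates ⊆ {M,X}.
size 0: {}; under {} W still reaches {G,L,M,X,Y} ∋ Y.
{M}: W⊥Y given {M} in G with W→· removed — back-door holds.
P(Y|do(W)) = Σ_{M} P(Y|W,M)·P(M).

P(Y|do(W)): backdoor, adjust for {M}.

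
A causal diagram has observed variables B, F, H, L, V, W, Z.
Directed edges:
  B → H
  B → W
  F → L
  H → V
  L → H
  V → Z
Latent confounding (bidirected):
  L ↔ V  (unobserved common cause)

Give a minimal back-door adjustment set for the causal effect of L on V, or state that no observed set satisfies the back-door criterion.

L→V: no observed back-door set.

desc(L)\{L}={H,V,Z}; candidates ⊆ {B,F,W}.
L↔V: latent back-door arc(s) into L.
size 0: {}; under {} L still reaches {F,V,Z} ∋ V.
size 1: {B}, {F}, {W}; under {B} L still reaches {F,V,Z} ∋ V.
size 2: {B,F}, {B,W}, {F,W}; under {B,F} L still reaches {V,Z} ∋ V.
L↔V cannot be blocked by any observed set — no back-door set.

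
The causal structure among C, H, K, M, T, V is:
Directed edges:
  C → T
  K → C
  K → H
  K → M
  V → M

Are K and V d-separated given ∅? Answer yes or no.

Bayes-Ball from K | ∅ reaches {C,H,M,T}.
V ∉ reach(K|∅) ⇒ K ⊥ V | ∅.

Yes — K ⊥ V | ∅.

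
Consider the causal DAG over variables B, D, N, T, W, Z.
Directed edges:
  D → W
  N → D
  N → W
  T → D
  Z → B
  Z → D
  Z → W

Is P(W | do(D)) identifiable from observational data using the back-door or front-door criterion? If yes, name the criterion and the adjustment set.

desc(D)\{D}={W}; candidates ⊆ {B,N,T,Z}.
size 0: {}; under {} D still reaches {B,N,T,W,Z} ∋ W.
size 1: {B}, {N}, {T} …(+1); under {B} D still reaches {N,T,W,Z} ∋ W.
{N,Z}: D⊥W given {N,Z} in G with D→· removed — back-door holds.
P(W|do(D)) = Σ_{N,Z} P(W|D,N,Z)·P(N,Z).

P(W|do(D)): backdoor, adjust for {N, Z}.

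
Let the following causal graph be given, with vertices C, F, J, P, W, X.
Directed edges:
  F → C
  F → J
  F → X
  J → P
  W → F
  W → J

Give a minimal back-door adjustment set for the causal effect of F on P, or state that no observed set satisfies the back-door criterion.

F→P: minimal back-door set {W}.

desc(F)\{F}={C,J,P,X}; candidates ⊆ {W}.
size 0: {}; under {} F still reaches {J,P,W} ∋ P.
{W}: F⊥P given {W} in G with F→· removed — back-door holds.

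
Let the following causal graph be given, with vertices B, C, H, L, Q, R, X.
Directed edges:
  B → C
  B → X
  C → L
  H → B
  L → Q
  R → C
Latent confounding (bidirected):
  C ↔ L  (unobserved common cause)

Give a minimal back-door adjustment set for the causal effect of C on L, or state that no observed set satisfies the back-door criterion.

C→L: no observed back-door set.

desc(C)\{C}={L,Q}; candidates ⊆ {B,H,R,X}.
C↔L: latent back-door arc(s) into C.
size 0: {}; under {} C still reaches {B,H,L,Q,R,X} ∋ L.
size 1: {B}, {H}, {R} …(+1); under {B} C still reaches {L,Q,R} ∋ L.
size 2: {B,H}, {B,R}, {B,X} …(+3); under {B,H} C still reaches {L,Q,R} ∋ L.
C↔L cannot be blocked by any observed set — no back-door set.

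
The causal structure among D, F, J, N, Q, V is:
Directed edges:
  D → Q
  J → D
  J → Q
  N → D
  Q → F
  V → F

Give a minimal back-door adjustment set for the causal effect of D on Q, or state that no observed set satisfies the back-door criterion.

desc(D)\{D}={F,Q}; candidates ⊆ {J,N,V}.
size 0: {}; under {} D still reaches {F,J,N,Q} ∋ Q.
{J}: D⊥Q given {J} in G with D→· removed — back-door holds.

D→Q: minimal back-door set {J}.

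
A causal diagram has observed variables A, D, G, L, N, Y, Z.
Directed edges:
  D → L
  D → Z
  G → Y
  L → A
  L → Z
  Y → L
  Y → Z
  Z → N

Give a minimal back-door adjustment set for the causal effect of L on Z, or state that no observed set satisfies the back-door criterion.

L→Z: minimal back-door set {D, Y}.

desc(L)\{L}={A,N,Z}; candidates ⊆ {D,G,Y}.
size 0: {}; under {} L still reaches {D,G,N,Y,Z} ∋ Z.
size 1: {D}, {G}, {Y}; under {D} L still reaches {G,N,Y,Z} ∋ Z.
{D,Y}: L⊥Z given {D,Y} in G with L→· removed — back-door holds.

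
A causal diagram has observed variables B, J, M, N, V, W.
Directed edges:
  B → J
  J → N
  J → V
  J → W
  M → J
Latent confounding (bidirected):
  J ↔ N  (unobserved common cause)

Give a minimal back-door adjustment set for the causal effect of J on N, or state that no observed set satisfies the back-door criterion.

desc(J)\{J}={N,V,W}; candidates ⊆ {B,M}.
J↔N: latent back-door arc(s) into J.
size 0: {}; under {} J still reaches {B,M,N} ∋ N.
size 1: {B}, {M}; under {B} J still reaches {M,N} ∋ N.
size 2: {B,M}; under {B,M} J still reaches {N} ∋ N.
J↔N cannot be blocked by any observed set — no back-door set.

J→N: no observed back-door set.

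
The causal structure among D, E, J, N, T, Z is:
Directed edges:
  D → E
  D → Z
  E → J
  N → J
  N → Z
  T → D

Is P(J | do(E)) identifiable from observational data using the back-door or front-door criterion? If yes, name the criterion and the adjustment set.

P(J|do(E)): backdoor, adjust for ∅.

desc(E)\{E}={J}; candidates ⊆ {D,N,T,Z}.
∅: E⊥J given ∅ in G with E→· removed — back-door holds.
P(J|do(E)) = P(J|E) — no adjustment needed.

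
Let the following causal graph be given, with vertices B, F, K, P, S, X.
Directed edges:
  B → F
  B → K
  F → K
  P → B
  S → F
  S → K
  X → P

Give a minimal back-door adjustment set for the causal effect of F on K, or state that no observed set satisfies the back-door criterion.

desc(F)\{F}={K}; candidates ⊆ {B,P,S,X}.
size 0: {}; under {} F still reaches {B,K,P,S,X} ∋ K.
size 1: {B}, {P}, {S} …(+1); under {B} F still reaches {K,S} ∋ K.
{B,S}: F⊥K given {B,S} in G with F→· removed — back-door holds.

F→K: minimal back-door set {B, S}.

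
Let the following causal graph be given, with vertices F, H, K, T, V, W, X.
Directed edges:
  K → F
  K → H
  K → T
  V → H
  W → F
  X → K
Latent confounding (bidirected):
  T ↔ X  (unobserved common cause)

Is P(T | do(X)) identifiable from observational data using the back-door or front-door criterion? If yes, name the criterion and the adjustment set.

P(T|do(X)): frontdoor, adjust for {K}.

desc(X)\{X}={F,H,K,T}; candidates ⊆ {V,W}.
X↔T: latent back-door arc(s) into X.
size 0: {}; under {} X still reaches {T} ∋ T.
size 1: {V}, {W}; under {V} X still reaches {T} ∋ T.
size 2: {V,W}; under {V,W} X still reaches {T} ∋ T.
X↔T cannot be blocked by any observed set — no back-door set.
{K}: (i) intercepts every directed X→T path; (ii) no back-door X→{K}; (iii) {X} blocks every back-door {K}→T. Front-door holds.
P(T|do(X)) = Σ_{K} P(K|X) Σ_{X'} P(T|K,X')P(X').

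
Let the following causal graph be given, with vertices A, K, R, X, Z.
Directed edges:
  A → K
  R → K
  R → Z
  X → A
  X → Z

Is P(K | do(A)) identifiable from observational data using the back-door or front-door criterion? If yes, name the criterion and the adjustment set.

desc(A)\{A}={K}; candidates ⊆ {R,X,Z}.
∅: A⊥K given ∅ in G with A→· removed — back-door holds.
P(K|do(A)) = P(K|A) — no adjustment needed.

P(K|do(A)): backdoor, adjust for ∅.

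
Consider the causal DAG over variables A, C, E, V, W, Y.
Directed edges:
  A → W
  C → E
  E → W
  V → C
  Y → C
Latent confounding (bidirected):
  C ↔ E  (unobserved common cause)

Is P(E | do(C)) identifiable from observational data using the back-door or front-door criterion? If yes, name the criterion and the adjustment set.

desc(C)\{C}={E,W}; candidates ⊆ {A,V,Y}.
C↔E: latent back-door arc(s) into C.
size 0: {}; under {} C still reaches {E,V,W,Y} ∋ E.
size 1: {A}, {V}, {Y}; under {A} C still reaches {E,V,W,Y} ∋ E.
size 2: {A,V}, {A,Y}, {V,Y}; under {A,V} C still reaches {E,W,Y} ∋ E.
C↔E cannot be blocked by any observed set — no back-door set.
No mediator lies on a directed C→…→E path.
Neither criterion identifies P(E|do(C)) in this graph.

P(E|do(C)): not identifiable (no BD/FD set).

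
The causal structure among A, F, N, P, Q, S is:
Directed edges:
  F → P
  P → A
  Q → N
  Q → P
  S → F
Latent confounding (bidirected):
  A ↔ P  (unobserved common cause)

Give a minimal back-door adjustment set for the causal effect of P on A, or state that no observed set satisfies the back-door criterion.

P→A: no observed back-door set.

desc(P)\{P}={A}; candidates ⊆ {F,N,Q,S}.
P↔A: latent back-door arc(s) into P.
size 0: {}; under {} P still reaches {A,F,N,Q,S} ∋ A.
size 1: {F}, {N}, {Q} …(+1); under {F} P still reaches {A,N,Q} ∋ A.
size 2: {F,N}, {F,Q}, {F,S} …(+3); under {F,N} P still reaches {A,Q} ∋ A.
P↔A cannot be blocked by any observed set — no back-door set.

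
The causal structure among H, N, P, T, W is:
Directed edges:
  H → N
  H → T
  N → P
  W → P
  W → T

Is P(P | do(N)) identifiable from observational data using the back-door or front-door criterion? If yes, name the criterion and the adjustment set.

P(P|do(N)): backdoor, adjust for ∅.

desc(N)\{N}={P}; candidates ⊆ {H,T,W}.
∅: N⊥P given ∅ in G with N→· removed — back-door holds.
P(P|do(N)) = P(P|N) — no adjustment needed.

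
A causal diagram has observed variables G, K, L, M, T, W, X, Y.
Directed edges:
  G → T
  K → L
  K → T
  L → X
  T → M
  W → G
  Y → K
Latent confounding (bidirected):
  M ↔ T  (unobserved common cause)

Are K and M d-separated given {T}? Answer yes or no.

Bayes-Ball from K | {T} reaches {G,L,M,W,X,Y}.
M ∈ reach(K|{T}) ⇒ K ⊥̸ M | {T}.

No — K and M are d-connected given {T}.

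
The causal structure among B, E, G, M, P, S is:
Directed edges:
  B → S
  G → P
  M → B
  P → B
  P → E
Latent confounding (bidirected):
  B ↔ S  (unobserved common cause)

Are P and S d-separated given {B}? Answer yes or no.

Bayes-Ball from P | {B} reaches {E,G,M,S}.
S ∈ reach(P|{B}) ⇒ P ⊥̸ S | {B}.

No — P and S are d-connected given {B}.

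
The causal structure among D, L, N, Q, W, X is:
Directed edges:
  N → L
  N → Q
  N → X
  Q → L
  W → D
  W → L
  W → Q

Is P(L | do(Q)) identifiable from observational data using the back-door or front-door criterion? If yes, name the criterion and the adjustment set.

P(L|do(Q)): backdoor, adjust for {N, W}.

desc(Q)\{Q}={L}; candidates ⊆ {D,N,W,X}.
size 0: {}; under {} Q still reaches {D,L,N,W,X} ∋ L.
size 1: {D}, {N}, {W} …(+1); under {D} Q still reaches {L,N,W,X} ∋ L.
{N,W}: Q⊥L given {N,W} in G with Q→· removed — back-door holds.
P(L|do(Q)) = Σ_{N,W} P(L|Q,N,W)·P(N,W).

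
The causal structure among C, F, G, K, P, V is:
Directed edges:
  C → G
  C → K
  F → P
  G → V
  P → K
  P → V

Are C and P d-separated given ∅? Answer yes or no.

Bayes-Ball from C | ∅ reaches {G,K,V}.
P ∉ reach(C|∅) ⇒ C ⊥ P | ∅.

Yes — C ⊥ P | ∅.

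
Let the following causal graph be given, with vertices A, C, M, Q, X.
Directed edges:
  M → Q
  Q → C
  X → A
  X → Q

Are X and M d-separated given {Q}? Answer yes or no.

Bayes-Ball from X | {Q} reaches {A,M}.
M ∈ reach(X|{Q}) ⇒ X ⊥̸ M | {Q}.

No — X and M are d-connected given {Q}.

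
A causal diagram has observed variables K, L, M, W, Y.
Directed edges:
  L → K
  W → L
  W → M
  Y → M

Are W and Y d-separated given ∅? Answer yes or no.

Yes — W ⊥ Y | ∅.

Bayes-Ball from W | ∅ reaches {K,L,M}.
Y ∉ reach(W|∅) ⇒ W ⊥ Y | ∅.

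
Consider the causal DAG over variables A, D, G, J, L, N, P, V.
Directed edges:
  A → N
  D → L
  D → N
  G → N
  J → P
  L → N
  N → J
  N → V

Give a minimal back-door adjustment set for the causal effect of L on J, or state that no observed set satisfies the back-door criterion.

desc(L)\{L}={J,N,P,V}; candidates ⊆ {A,D,G}.
size 0: {}; under {} L still reaches {D,J,N,P,V} ∋ J.
{D}: L⊥J given {D} in G with L→· removed — back-door holds.

L→J: minimal back-door set {D}.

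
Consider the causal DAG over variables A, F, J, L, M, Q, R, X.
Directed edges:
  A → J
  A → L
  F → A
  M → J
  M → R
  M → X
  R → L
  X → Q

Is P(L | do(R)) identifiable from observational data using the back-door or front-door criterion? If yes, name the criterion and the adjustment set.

desc(R)\{R}={L}; candidates ⊆ {A,F,J,M,Q,X}.
∅: R⊥L given ∅ in G with R→· removed — back-door holds.
P(L|do(R)) = P(L|R) — no adjustment needed.

P(L|do(R)): backdoor, adjust for ∅.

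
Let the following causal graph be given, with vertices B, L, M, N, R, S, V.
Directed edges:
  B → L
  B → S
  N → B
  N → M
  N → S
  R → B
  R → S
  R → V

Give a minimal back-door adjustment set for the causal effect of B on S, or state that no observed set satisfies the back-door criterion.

B→S: minimal back-door set {N, R}.

desc(B)\{B}={L,S}; candidates ⊆ {M,N,R,V}.
size 0: {}; under {} B still reaches {M,N,R,S,V} ∋ S.
size 1: {M}, {N}, {R} …(+1); under {M} B still reaches {N,R,S,V} ∋ S.
{N,R}: B⊥S given {N,R} in G with B→· removed — back-door holds.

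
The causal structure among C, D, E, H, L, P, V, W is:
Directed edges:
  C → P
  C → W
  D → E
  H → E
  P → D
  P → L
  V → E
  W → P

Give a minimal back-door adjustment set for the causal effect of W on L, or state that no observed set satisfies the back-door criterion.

W→L: minimal back-door set {C}.

desc(W)\{W}={D,E,L,P}; candidates ⊆ {C,H,V}.
size 0: {}; under {} W still reaches {C,D,E,L,P} ∋ L.
{C}: W⊥L given {C} in G with W→· removed — back-door holds.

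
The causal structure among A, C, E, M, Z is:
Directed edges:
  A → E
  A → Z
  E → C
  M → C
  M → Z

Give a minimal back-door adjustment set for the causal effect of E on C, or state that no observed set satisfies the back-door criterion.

desc(E)\{E}={C}; candidates ⊆ {A,M,Z}.
∅: E⊥C given ∅ in G with E→· removed — back-door holds.

E→C: minimal back-door set ∅.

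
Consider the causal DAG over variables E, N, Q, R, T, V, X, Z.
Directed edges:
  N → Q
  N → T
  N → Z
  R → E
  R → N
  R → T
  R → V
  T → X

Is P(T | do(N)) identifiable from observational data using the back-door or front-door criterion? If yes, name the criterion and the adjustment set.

P(T|do(N)): backdoor, adjust for {R}.

desc(N)\{N}={Q,T,X,Z}; candidates ⊆ {E,R,V}.
size 0: {}; under {} N still reaches {E,R,T,V,X} ∋ T.
{R}: N⊥T given {R} in G with N→· removed — back-door holds.
P(T|do(N)) = Σ_{R} P(T|N,R)·P(R).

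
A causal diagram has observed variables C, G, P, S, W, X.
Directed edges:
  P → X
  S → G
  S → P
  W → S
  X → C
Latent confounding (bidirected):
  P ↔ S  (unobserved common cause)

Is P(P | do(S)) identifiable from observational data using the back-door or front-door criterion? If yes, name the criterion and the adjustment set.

desc(S)\{S}={C,G,P,X}; candidates ⊆ {W}.
S↔P: latent back-door arc(s) into S.
size 0: {}; under {} S still reaches {C,P,W,X} ∋ P.
size 1: {W}; under {W} S still reaches {C,P,X} ∋ P.
S↔P cannot be blocked by any observed set — no back-door set.
No mediator lies on a directed S→…→P path.
Neither criterion identifies P(P|do(S)) in this graph.

P(P|do(S)): not identifiable (no BD/FD set).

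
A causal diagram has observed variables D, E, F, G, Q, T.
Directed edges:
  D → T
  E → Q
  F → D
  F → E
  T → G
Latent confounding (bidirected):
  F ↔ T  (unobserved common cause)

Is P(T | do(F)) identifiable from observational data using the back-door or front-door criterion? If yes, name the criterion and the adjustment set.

desc(F)\{F}={D,E,G,Q,T}; candidates ⊆ {—}.
F↔T: latent back-door arc(s) into F.
size 0: {}; under {} F still reaches {G,T} ∋ T.
F↔T cannot be blocked by any observed set — no back-door set.
{D}: (i) intercepts every directed F→T path; (ii) no back-door F→{D}; (iii) {F} blocks every back-door {D}→T. Front-door holds.
P(T|do(F)) = Σ_{D} P(D|F) Σ_{F'} P(T|D,F')P(F').

P(T|do(F)): frontdoor, adjust for {D}.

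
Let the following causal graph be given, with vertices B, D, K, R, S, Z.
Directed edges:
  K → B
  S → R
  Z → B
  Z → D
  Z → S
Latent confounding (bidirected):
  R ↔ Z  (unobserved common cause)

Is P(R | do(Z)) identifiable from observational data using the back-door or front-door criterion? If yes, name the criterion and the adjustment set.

desc(Z)\{Z}={B,D,R,S}; candidates ⊆ {K}.
Z↔R: latent back-door arc(s) into Z.
size 0: {}; under {} Z still reaches {R} ∋ R.
size 1: {K}; under {K} Z still reaches {R} ∋ R.
Z↔R cannot be blocked by any observed set — no back-door set.
{S}: (i) intercepts every directed Z→R path; (ii) no back-door Z→{S}; (iii) {Z} blocks every back-door {S}→R. Front-door holds.
P(R|do(Z)) = Σ_{S} P(S|Z) Σ_{Z'} P(R|S,Z')P(Z').

P(R|do(Z)): frontdoor, adjust for {S}.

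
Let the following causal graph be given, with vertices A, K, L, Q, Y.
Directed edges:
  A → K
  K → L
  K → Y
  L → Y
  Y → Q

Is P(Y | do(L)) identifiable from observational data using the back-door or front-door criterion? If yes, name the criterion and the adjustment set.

P(Y|do(L)): backdoor, adjust for {K}.

desc(L)\{L}={Q,Y}; candidates ⊆ {A,K}.
size 0: {}; under {} L still reaches {A,K,Q,Y} ∋ Y.
{K}: L⊥Y given {K} in G with L→· removed — back-door holds.
P(Y|do(L)) = Σ_{K} P(Y|L,K)·P(K).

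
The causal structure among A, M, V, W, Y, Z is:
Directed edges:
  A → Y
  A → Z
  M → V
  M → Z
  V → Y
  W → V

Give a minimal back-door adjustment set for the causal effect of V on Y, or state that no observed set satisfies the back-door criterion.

desc(V)\{V}={Y}; candidates ⊆ {A,M,W,Z}.
∅: V⊥Y given ∅ in G with V→· removed — back-door holds.

V→Y: minimal back-door set ∅.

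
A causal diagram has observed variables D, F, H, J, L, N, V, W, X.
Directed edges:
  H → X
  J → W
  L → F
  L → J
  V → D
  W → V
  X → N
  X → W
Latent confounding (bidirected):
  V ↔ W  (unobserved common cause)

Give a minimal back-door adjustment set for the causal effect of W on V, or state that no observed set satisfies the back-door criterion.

desc(W)\{W}={D,V}; candidates ⊆ {F,H,J,L,N,X}.
W↔V: latent back-door arc(s) into W.
size 0: {}; under {} W still reaches {D,F,H,J,L,N,V,X} ∋ V.
size 1: {F}, {H}, {J} …(+3); under {F} W still reaches {D,H,J,L,N,V,X} ∋ V.
size 2: {F,H}, {F,J}, {F,L} …(+12); under {F,H} W still reaches {D,J,L,N,V,X} ∋ V.
W↔V cannot be blocked by any observed set — no back-door set.

W→V: no observed back-door set.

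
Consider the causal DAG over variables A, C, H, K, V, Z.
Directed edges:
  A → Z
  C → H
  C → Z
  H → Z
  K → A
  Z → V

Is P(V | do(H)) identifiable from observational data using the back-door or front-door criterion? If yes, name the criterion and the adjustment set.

desc(H)\{H}={V,Z}; candidates ⊆ {A,C,K}.
size 0: {}; under {} H still reaches {C,V,Z} ∋ V.
{C}: H⊥V given {C} in G with H→· removed — back-door holds.
P(V|do(H)) = Σ_{C} P(V|H,C)·P(C).

P(V|do(H)): backdoor, adjust for {C}.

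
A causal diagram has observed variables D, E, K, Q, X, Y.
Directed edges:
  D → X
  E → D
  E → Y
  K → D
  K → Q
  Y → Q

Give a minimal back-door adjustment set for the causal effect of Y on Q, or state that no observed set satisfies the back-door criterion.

Y→Q: minimal back-door set ∅.

desc(Y)\{Y}={Q}; candidates ⊆ {D,E,K,X}.
∅: Y⊥Q given ∅ in G with Y→· removed — back-door holds.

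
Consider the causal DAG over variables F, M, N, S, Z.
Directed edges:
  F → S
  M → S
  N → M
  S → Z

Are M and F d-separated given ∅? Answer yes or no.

Yes — M ⊥ F | ∅.

Bayes-Ball from M | ∅ reaches {N,S,Z}.
F ∉ reach(M|∅) ⇒ M ⊥ F | ∅.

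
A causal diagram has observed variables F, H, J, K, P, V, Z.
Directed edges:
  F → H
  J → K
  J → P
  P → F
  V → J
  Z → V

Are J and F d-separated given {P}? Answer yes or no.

Bayes-Ball from J | {P} reaches {K,V,Z}.
F ∉ reach(J|{P}) ⇒ J ⊥ F | {P}.

Yes — J ⊥ F | {P}.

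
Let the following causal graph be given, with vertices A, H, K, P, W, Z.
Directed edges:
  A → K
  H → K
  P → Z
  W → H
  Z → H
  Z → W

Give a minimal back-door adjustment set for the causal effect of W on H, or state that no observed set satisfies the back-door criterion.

W→H: minimal back-door set {Z}.

desc(W)\{W}={H,K}; candidates ⊆ {A,P,Z}.
size 0: {}; under {} W still reaches {H,K,P,Z} ∋ H.
{Z}: W⊥H given {Z} in G with W→· removed — back-door holds.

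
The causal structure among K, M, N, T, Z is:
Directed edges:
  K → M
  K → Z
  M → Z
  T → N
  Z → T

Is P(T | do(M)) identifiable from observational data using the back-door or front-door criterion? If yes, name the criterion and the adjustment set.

desc(M)\{M}={N,T,Z}; candidates ⊆ {K}.
size 0: {}; under {} M still reaches {K,N,T,Z} ∋ T.
{K}: M⊥T given {K} in G with M→· removed — back-door holds.
P(T|do(M)) = Σ_{K} P(T|M,K)·P(K).

P(T|do(M)): backdoor, adjust for {K}.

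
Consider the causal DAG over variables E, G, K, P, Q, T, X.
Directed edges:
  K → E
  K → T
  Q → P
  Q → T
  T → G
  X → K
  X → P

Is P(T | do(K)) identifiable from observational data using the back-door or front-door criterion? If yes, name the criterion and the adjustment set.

P(T|do(K)): backdoor, adjust for ∅.

desc(K)\{K}={E,G,T}; candidates ⊆ {P,Q,X}.
∅: K⊥T given ∅ in G with K→· removed — back-door holds.
P(T|do(K)) = P(T|K) — no adjustment needed.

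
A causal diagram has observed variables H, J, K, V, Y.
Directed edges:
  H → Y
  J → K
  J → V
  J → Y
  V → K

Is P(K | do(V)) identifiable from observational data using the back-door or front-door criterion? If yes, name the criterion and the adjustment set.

desc(V)\{V}={K}; candidates ⊆ {H,J,Y}.
size 0: {}; under {} V still reaches {J,K,Y} ∋ K.
{J}: V⊥K given {J} in G with V→· removed — back-door holds.
P(K|do(V)) = Σ_{J} P(K|V,J)·P(J).

P(K|do(V)): backdoor, adjust for {J}.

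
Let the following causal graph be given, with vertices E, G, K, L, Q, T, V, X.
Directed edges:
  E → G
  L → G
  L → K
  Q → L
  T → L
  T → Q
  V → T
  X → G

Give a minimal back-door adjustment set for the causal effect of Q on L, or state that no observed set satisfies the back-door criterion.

desc(Q)\{Q}={G,K,L}; candidates ⊆ {E,T,V,X}.
size 0: {}; under {} Q still reaches {G,K,L,T,V} ∋ L.
{T}: Q⊥L given {T} in G with Q→· removed — back-door holds.

Q→L: minimal back-door set {T}.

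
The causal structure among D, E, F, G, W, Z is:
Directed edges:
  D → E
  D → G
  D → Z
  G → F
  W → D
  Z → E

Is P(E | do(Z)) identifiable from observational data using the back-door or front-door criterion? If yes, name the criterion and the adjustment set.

desc(Z)\{Z}={E}; candidates ⊆ {D,F,G,W}.
size 0: {}; under {} Z still reaches {D,E,F,G,W} ∋ E.
{D}: Z⊥E given {D} in G with Z→· removed — back-door holds.
P(E|do(Z)) = Σ_{D} P(E|Z,D)·P(D).

P(E|do(Z)): backdoor, adjust for {D}.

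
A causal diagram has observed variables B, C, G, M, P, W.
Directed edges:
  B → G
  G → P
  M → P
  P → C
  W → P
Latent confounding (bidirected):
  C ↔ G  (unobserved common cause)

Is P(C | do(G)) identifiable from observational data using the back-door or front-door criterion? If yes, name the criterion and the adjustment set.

desc(G)\{G}={C,P}; candidates ⊆ {B,M,W}.
G↔C: latent back-door arc(s) into G.
size 0: {}; under {} G still reaches {B,C} ∋ C.
size 1: {B}, {M}, {W}; under {B} G still reaches {C} ∋ C.
size 2: {B,M}, {B,W}, {M,W}; under {B,M} G still reaches {C} ∋ C.
G↔C cannot be blocked by any observed set — no back-door set.
{P}: (i) intercepts every directed G→C path; (ii) no back-door G→{P}; (iii) {G} blocks every back-door {P}→C. Front-door holds.
P(C|do(G)) = Σ_{P} P(P|G) Σ_{G'} P(C|P,G')P(G').

P(C|do(G)): frontdoor, adjust for {P}.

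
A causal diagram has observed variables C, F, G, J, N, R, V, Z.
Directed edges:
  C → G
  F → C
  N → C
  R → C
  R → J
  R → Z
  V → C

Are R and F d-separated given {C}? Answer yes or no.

No — R and F are d-connected given {C}.

Bayes-Ball from R | {C} reaches {F,J,N,V,Z}.
F ∈ reach(R|{C}) ⇒ R ⊥̸ F | {C}.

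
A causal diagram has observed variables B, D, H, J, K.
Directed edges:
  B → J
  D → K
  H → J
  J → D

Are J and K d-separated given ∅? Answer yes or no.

No — J and K are d-connected given ∅.

Bayes-Ball from J | ∅ reaches {B,D,H,K}.
K ∈ reach(J|∅) ⇒ J ⊥̸ K | ∅.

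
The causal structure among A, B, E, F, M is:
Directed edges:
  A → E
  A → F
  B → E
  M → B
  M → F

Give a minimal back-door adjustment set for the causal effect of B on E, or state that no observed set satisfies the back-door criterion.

B→E: minimal back-door set ∅.

desc(B)\{B}={E}; candidates ⊆ {A,F,M}.
∅: B⊥E given ∅ in G with B→· removed — back-door holds.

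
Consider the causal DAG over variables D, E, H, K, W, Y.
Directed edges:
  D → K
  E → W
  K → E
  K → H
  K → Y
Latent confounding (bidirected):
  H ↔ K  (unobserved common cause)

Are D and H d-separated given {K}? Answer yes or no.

Bayes-Ball from D | {K} reaches {H}.
H ∈ reach(D|{K}) ⇒ D ⊥̸ H | {K}.

No — D and H are d-connected given {K}.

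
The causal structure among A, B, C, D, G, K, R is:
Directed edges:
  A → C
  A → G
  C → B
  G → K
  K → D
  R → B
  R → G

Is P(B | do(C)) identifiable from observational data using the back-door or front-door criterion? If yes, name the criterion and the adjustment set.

desc(C)\{C}={B}; candidates ⊆ {A,D,G,K,R}.
∅: C⊥B given ∅ in G with C→· removed — back-door holds.
P(B|do(C)) = P(B|C) — no adjustment needed.

P(B|do(C)): backdoor, adjust for ∅.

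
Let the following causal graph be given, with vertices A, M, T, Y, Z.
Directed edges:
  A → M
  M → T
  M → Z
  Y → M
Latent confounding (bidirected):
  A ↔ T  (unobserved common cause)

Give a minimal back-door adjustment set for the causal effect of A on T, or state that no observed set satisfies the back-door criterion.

desc(A)\{A}={M,T,Z}; candidates ⊆ {Y}.
A↔T: latent back-door arc(s) into A.
size 0: {}; under {} A still reaches {T} ∋ T.
size 1: {Y}; under {Y} A still reaches {T} ∋ T.
A↔T cannot be blocked by any observed set — no back-door set.

A→T: no observed back-door set.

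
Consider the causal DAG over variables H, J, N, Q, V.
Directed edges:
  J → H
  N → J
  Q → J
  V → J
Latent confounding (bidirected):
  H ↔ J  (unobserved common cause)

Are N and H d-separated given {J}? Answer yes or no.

Bayes-Ball from N | {J} reaches {H,Q,V}.
H ∈ reach(N|{J}) ⇒ N ⊥̸ H | {J}.

No — N and H are d-connected given {J}.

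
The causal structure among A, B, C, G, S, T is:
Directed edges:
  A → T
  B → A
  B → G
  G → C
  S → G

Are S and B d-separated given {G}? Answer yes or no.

Bayes-Ball from S | {G} reaches {A,B,T}.
B ∈ reach(S|{G}) ⇒ S ⊥̸ B | {G}.

No — S and B are d-connected given {G}.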